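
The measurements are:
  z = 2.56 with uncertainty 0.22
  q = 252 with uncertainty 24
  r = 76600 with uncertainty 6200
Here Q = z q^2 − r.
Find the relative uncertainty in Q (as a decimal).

Let p = z·q^2 = 1.63e+05. δp/p = √((1·δz/z)² + (2·δq/q)²) = √(0.00739 + 0.0363) = 0.209, so δp = 34000.
Q = p − r: δQ = √(δp² + δr²) = √(1.15e+09 + 3.84e+07) = 34500
Q = 86000, so δQ/Q = 34500/86000 = 0.402.

0.402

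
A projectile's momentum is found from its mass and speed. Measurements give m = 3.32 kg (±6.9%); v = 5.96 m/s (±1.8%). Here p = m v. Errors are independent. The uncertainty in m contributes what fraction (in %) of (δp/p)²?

(δp/p)² = (1·δm/m)² + (1·δv/v)²
  m term: (1×0.0690)² = 0.00476
  v term: (1×0.0180)² = 0.000324
Total = 0.00509. Share from m = 0.00476/0.00509 = 0.936.

93.6%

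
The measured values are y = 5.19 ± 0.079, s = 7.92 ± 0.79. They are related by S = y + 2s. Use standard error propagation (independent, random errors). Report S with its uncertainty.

21.0 ± 1.58

Absolute uncertainties add in quadrature for a linear combination:
  (δy)² = 0.00624;  (2·δs)² = 2.50
δS = √(2.50) = 1.58
S = 21.0.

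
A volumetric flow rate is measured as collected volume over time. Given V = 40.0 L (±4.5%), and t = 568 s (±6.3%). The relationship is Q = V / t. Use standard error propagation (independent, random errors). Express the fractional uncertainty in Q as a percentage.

Products/powers → add relative errors in quadrature, weighted by exponent:
  (1·δV/V)² = (1×0.0450)² = 0.00202;  (-1·δt/t)² = (-1×0.0630)² = 0.00397
δQ/Q = √(0.00599) = 0.0774

7.74%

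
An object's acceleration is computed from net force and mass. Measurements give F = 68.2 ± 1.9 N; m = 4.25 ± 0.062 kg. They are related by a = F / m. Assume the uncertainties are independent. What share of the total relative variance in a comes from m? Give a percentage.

(δa/a)² = (1·δF/F)² + (-1·δm/m)²
  F term: (1×0.0279)² = 0.000776
  m term: (-1×0.0146)² = 0.000213
Total = 0.000989. Share from m = 0.000213/0.000989 = 0.215.

21.5%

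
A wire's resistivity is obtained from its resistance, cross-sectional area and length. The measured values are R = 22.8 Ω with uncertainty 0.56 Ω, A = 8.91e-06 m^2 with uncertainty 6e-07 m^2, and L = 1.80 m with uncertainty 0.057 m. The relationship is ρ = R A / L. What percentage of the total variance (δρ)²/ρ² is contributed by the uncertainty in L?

(δρ/ρ)² = (1·δR/R)² + (1·δA/A)² + (-1·δL/L)²
  R term: (1×0.0246)² = 0.000603
  A term: (1×0.0673)² = 0.00453
  L term: (-1×0.0317)² = 0.00100
Total = 0.00614. Share from L = 0.00100/0.00614 = 0.163.

16.3%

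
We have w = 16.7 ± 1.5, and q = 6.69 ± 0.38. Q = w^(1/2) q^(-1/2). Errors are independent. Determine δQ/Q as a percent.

Since Q is a product/quotient, work with relative uncertainties:
  (½·δw/w)² = (0.5×0.0898)² = 0.00202;  (−½·δq/q)² = (-0.5×0.0568)² = 0.000807
δQ/Q = √(0.00282) = 0.0531

5.31%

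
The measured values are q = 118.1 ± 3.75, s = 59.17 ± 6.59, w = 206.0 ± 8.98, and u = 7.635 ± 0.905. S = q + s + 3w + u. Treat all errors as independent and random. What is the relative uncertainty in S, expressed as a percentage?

For a sum/difference, combine absolute errors in quadrature:
  (δq)² = 14.1;  (δs)² = 43.4;  (3·δw)² = 726;  (δu)² = 0.819
δS = √(784) = 28.0
S = 802.9, so δS/S = 28.0/802.9 = 0.0349.

3.49%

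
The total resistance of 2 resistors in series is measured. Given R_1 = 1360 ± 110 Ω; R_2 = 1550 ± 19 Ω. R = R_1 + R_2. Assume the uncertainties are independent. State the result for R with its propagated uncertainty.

Absolute uncertainties add in quadrature for a linear combination:
  (δR_1)² = 12100;  (δR_2)² = 361
δR = √(12500) = 112 Ω
R = 2910 Ω.

2910 ± 112 Ω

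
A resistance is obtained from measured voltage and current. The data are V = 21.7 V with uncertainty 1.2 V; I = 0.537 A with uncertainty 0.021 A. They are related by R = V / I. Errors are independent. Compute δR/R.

0.0677

Since R is a product/quotient, work with relative uncertainties:
  (1·δV/V)² = (1×0.0553)² = 0.00306;  (-1·δI/I)² = (-1×0.0391)² = 0.00153
δR/R = √(0.00459) = 0.0677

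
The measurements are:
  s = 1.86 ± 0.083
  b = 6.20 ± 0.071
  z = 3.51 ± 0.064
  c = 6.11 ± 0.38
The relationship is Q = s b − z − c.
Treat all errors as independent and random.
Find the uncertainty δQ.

0.656

Let p = s·b = 11.5. δp/p = √((1·δs/s)² + (1·δb/b)²) = √(0.00199 + 0.000131) = 0.0461, so δp = 0.531.
Q = p − z − c: δQ = √(δp² + δz² + δc²) = √(0.282 + 0.00410 + 0.144) = 0.656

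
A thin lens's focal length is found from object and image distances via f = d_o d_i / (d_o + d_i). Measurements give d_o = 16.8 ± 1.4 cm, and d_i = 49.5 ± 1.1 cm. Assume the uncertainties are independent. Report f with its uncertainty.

∂f/∂d_o = (d_i/(d_o+d_i))² = 0.557;  ∂f/∂d_i = (d_o/(d_o+d_i))² = 0.0642
δf = √((∂f/∂d_o · δd_o)² + (∂f/∂d_i · δd_i)²) = √(0.609 + 0.00499) = 0.784 cm
f = 12.5 cm.

12.5 ± 0.784 cm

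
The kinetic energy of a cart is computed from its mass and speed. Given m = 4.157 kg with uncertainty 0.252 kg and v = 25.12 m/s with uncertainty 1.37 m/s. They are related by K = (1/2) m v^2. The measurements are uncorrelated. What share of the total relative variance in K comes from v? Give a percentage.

(δK/K)² = (1·δm/m)² + (2·δv/v)²
  m term: (1×0.0606)² = 0.00367
  v term: (2×0.0545)² = 0.0119
Total = 0.0156. Share from v = 0.0119/0.0156 = 0.764.

76.4%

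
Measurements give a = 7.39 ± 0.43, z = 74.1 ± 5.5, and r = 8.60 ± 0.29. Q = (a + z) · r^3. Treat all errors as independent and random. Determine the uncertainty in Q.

6310

Let u = a + z = 81.5. δu = √(δa² + δz²) = √(0.185 + 30.2) = 5.52, so δu/u = 0.0677.
Q is then a monomial in u, r:
δQ/Q = √((δu/u)² + (3·δr/r)²) = √(0.00458 + 0.0102) = 0.122
Q = 51800, so δQ = 0.122 × 51800 = 6310.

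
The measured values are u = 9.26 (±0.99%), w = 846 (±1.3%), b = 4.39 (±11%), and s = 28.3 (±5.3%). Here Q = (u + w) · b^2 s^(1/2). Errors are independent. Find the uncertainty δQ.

19500

Let h = u + w = 855. δh = √(δu² + δw²) = √(0.00840 + 121) = 11.0, so δh/h = 0.0129.
Q is then a monomial in h, b, s:
δQ/Q = √((δh/h)² + (2·δb/b)² + (½·δs/s)²) = √(0.000165 + 0.0484 + 0.000702) = 0.222
Q = 87700, so δQ = 0.222 × 87700 = 19500.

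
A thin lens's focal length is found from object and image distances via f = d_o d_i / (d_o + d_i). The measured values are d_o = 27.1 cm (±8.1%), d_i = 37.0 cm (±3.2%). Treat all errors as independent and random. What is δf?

∂f/∂d_o = (d_i/(d_o+d_i))² = 0.333;  ∂f/∂d_i = (d_o/(d_o+d_i))² = 0.179
δf = √((∂f/∂d_o · δd_o)² + (∂f/∂d_i · δd_i)²) = √(0.535 + 0.0448) = 0.761 cm

0.761 cm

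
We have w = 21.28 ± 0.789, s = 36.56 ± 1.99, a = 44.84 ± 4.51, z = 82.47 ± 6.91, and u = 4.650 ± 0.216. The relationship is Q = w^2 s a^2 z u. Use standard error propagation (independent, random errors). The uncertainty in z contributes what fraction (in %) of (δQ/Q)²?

(δQ/Q)² = (2·δw/w)² + (1·δs/s)² + (2·δa/a)² + (1·δz/z)² + (1·δu/u)²
  w term: (2×0.0371)² = 0.00550
  s term: (1×0.0544)² = 0.00296
  a term: (2×0.101)² = 0.0405
  z term: (1×0.0838)² = 0.00702
  u term: (1×0.0465)² = 0.00216
Total = 0.0581. Share from z = 0.00702/0.0581 = 0.121.

12.1%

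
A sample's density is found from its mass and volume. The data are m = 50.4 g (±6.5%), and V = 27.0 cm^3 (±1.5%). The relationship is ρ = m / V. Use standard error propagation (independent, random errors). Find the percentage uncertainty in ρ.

6.67%

Since ρ is a product/quotient, work with relative uncertainties:
  (1·δm/m)² = (1×0.0650)² = 0.00423;  (-1·δV/V)² = (-1×0.0150)² = 0.000225
δρ/ρ = √(0.00445) = 0.0667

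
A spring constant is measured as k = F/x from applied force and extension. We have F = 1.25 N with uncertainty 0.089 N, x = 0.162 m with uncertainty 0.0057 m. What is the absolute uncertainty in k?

0.613 N/m

Since k is a product/quotient, work with relative uncertainties:
  (1·δF/F)² = (1×0.0712)² = 0.00507;  (-1·δx/x)² = (-1×0.0352)² = 0.00124
δk/k = √(0.00631) = 0.0794
k = 7.72 N/m, so δk = 0.0794 × 7.72 = 0.613 N/m.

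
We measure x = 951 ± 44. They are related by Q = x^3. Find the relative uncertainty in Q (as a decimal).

Q ∝ x^3, so δQ/Q = |3| · δx/x = 3 × 0.0463 = 0.139.

0.139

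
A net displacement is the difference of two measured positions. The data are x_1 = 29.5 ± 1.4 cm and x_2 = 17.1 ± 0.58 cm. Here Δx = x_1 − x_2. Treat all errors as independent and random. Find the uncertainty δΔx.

Each term contributes (cᵢ δxᵢ)² to (δΔx)²:
  (δx_1)² = 1.96;  (δx_2)² = 0.336
δΔx = √(2.30) = 1.52 cm

1.52 cm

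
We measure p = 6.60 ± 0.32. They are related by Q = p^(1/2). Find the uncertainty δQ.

Q ∝ p^(1/2), so δQ/Q = |½| · δp/p = 0.5 × 0.0485 = 0.0242.
Q = 2.57, so δQ = 0.0242 × 2.57 = 0.0623.

0.0623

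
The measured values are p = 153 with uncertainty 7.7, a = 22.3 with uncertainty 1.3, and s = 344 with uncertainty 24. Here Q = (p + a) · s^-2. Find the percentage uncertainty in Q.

Let u = p + a = 175. δu = √(δp² + δa²) = √(59.3 + 1.69) = 7.81, so δu/u = 0.0445.
Q is then a monomial in u, s:
δQ/Q = √((δu/u)² + (-2·δs/s)²) = √(0.00198 + 0.0195) = 0.146

14.6%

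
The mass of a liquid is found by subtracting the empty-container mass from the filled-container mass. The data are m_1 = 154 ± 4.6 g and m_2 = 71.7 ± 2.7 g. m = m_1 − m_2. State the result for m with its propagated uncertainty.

82.3 ± 5.33 g

For a sum/difference, combine absolute errors in quadrature:
  (δm_1)² = 21.2;  (δm_2)² = 7.29
δm = √(28.4) = 5.33 g
m = 82.3 g.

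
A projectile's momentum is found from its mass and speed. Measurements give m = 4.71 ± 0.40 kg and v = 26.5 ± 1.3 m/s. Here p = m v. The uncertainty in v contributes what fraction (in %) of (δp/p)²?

25.0%

(δp/p)² = (1·δm/m)² + (1·δv/v)²
  m term: (1×0.0849)² = 0.00721
  v term: (1×0.0491)² = 0.00241
Total = 0.00962. Share from v = 0.00241/0.00962 = 0.250.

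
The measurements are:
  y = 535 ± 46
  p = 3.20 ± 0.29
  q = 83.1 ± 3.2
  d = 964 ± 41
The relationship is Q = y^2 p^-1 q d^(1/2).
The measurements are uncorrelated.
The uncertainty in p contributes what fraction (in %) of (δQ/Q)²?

(δQ/Q)² = (2·δy/y)² + (-1·δp/p)² + (1·δq/q)² + (½·δd/d)²
  y term: (2×0.0860)² = 0.0296
  p term: (-1×0.0906)² = 0.00821
  q term: (1×0.0385)² = 0.00148
  d term: (0.5×0.0425)² = 0.000452
Total = 0.0397. Share from p = 0.00821/0.0397 = 0.207.

20.7%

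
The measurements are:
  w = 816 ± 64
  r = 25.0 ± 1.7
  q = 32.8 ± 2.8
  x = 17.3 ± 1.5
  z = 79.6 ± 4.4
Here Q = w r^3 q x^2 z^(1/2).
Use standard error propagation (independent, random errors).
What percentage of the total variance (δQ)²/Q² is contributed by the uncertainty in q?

(δQ/Q)² = (1·δw/w)² + (3·δr/r)² + (1·δq/q)² + (2·δx/x)² + (½·δz/z)²
  w term: (1×0.0784)² = 0.00615
  r term: (3×0.0680)² = 0.0416
  q term: (1×0.0854)² = 0.00729
  x term: (2×0.0867)² = 0.0301
  z term: (0.5×0.0553)² = 0.000764
Total = 0.0859. Share from q = 0.00729/0.0859 = 0.0848.

8.48%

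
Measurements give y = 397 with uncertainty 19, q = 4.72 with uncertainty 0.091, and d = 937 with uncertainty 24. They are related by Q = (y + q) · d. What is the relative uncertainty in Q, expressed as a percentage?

Let u = y + q = 402. δu = √(δy² + δq²) = √(361 + 0.00828) = 19.0, so δu/u = 0.0473.
Q is then a monomial in u, d:
δQ/Q = √((δu/u)² + (1·δd/d)²) = √(0.00224 + 0.000656) = 0.0538

5.38%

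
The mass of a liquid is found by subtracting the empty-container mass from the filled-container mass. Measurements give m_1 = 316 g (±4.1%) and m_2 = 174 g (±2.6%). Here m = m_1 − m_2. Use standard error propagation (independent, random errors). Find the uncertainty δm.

13.7 g

m is a linear combination, so absolute uncertainties add in quadrature:
  (δm_1)² = 168;  (δm_2)² = 20.5
δm = √(188) = 13.7 g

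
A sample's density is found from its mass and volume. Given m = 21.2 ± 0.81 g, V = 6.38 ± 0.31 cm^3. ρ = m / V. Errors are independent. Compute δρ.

ρ is a product of powers, so relative uncertainties combine in quadrature:
  (1·δm/m)² = (1×0.0382)² = 0.00146;  (-1·δV/V)² = (-1×0.0486)² = 0.00236
δρ/ρ = √(0.00382) = 0.0618
ρ = 3.32 g/cm^3, so δρ = 0.0618 × 3.32 = 0.205 g/cm^3.

0.205 g/cm^3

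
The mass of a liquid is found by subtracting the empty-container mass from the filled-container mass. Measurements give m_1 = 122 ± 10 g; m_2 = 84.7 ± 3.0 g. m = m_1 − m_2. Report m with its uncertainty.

37.3 ± 10.4 g

Each term contributes (cᵢ δxᵢ)² to (δm)²:
  (δm_1)² = 100;  (δm_2)² = 9.00
δm = √(109) = 10.4 g
m = 37.3 g.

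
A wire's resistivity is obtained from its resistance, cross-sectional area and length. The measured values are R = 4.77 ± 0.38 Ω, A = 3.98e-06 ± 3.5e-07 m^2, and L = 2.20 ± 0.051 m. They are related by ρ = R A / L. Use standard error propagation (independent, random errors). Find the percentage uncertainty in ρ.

12.1%

Each factor contributes (exponent × relative error)² to (δρ/ρ)²:
  (1·δR/R)² = (1×0.0797)² = 0.00635;  (1·δA/A)² = (1×0.0879)² = 0.00773;  (-1·δL/L)² = (-1×0.0232)² = 0.000537
δρ/ρ = √(0.0146) = 0.121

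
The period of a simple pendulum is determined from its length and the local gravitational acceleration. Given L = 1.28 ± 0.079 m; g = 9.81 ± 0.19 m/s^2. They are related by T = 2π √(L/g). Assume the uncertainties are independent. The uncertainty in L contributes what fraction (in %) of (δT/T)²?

(δT/T)² = (½·δL/L)² + (−½·δg/g)²
  L term: (0.5×0.0617)² = 0.000952
  g term: (-0.5×0.0194)² = 9.38e-05
Total = 0.00105. Share from L = 0.000952/0.00105 = 0.910.

91.0%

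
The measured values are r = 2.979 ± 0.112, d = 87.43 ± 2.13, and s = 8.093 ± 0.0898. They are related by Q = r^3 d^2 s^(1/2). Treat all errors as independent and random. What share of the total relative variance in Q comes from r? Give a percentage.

(δQ/Q)² = (3·δr/r)² + (2·δd/d)² + (½·δs/s)²
  r term: (3×0.0376)² = 0.0127
  d term: (2×0.0244)² = 0.00237
  s term: (0.5×0.0111)² = 3.08e-05
Total = 0.0151. Share from r = 0.0127/0.0151 = 0.841.

84.1%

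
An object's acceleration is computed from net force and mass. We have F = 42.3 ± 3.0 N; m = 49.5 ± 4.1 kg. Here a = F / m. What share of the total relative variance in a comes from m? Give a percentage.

(δa/a)² = (1·δF/F)² + (-1·δm/m)²
  F term: (1×0.0709)² = 0.00503
  m term: (-1×0.0828)² = 0.00686
Total = 0.0119. Share from m = 0.00686/0.0119 = 0.577.

57.7%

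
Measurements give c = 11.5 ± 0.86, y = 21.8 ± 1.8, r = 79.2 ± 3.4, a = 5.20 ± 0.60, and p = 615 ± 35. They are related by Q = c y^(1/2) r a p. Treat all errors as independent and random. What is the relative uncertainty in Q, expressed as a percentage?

16.0%

Since Q is a product/quotient, work with relative uncertainties:
  (1·δc/c)² = (1×0.0748)² = 0.00559;  (½·δy/y)² = (0.5×0.0826)² = 0.00170;  (1·δr/r)² = (1×0.0429)² = 0.00184;  (1·δa/a)² = (1×0.115)² = 0.0133;  (1·δp/p)² = (1×0.0569)² = 0.00324
δQ/Q = √(0.0257) = 0.160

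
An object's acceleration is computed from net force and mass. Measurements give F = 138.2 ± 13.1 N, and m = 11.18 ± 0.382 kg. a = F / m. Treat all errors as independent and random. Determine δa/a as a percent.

Each factor contributes (exponent × relative error)² to (δa/a)²:
  (1·δF/F)² = (1×0.0948)² = 0.00899;  (-1·δm/m)² = (-1×0.0342)² = 0.00117
δa/a = √(0.0102) = 0.101

10.1%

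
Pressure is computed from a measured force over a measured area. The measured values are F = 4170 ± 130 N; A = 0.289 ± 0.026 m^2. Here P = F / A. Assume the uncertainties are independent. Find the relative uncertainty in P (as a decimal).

0.0952

For a monomial P ∝ F, A^-1, fractional errors add in quadrature:
  (1·δF/F)² = (1×0.0312)² = 0.000972;  (-1·δA/A)² = (-1×0.0900)² = 0.00809
δP/P = √(0.00907) = 0.0952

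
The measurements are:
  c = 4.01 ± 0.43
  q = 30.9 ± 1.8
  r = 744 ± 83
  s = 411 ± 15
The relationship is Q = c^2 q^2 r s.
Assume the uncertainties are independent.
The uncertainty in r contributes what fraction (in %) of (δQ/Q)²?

(δQ/Q)² = (2·δc/c)² + (2·δq/q)² + (1·δr/r)² + (1·δs/s)²
  c term: (2×0.107)² = 0.0460
  q term: (2×0.0583)² = 0.0136
  r term: (1×0.112)² = 0.0124
  s term: (1×0.0365)² = 0.00133
Total = 0.0733. Share from r = 0.0124/0.0733 = 0.170.

17.0%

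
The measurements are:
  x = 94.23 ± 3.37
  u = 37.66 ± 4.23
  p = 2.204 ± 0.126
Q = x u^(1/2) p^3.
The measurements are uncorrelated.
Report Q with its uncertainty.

Each factor contributes (exponent × relative error)² to (δQ/Q)²:
  (1·δx/x)² = (1×0.0358)² = 0.00128;  (½·δu/u)² = (0.5×0.112)² = 0.00315;  (3·δp/p)² = (3×0.0572)² = 0.0294
δQ/Q = √(0.0338) = 0.184
Q = 6191, so δQ = 0.184 × 6191 = 1140.

6191 ± 1140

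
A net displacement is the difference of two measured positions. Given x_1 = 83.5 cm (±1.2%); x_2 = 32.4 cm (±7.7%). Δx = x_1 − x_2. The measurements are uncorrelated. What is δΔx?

Δx is a linear combination, so absolute uncertainties add in quadrature:
  (δx_1)² = 1.00;  (δx_2)² = 6.22
δΔx = √(7.23) = 2.69 cm

2.69 cm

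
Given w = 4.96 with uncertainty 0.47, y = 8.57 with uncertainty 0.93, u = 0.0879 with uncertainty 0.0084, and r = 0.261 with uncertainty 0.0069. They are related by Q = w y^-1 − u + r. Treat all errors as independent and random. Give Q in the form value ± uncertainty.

0.752 ± 0.0841

Let p = w·y^-1 = 0.579. δp/p = √((1·δw/w)² + (-1·δy/y)²) = √(0.00898 + 0.0118) = 0.144, so δp = 0.0834.
Q = p − u + r: δQ = √(δp² + δu² + δr²) = √(0.00695 + 7.06e-05 + 4.76e-05) = 0.0841
Q = 0.752.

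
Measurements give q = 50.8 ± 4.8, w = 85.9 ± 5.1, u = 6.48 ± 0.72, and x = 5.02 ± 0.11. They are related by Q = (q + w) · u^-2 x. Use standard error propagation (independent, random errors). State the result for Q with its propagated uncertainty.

Let h = q + w = 137. δh = √(δq² + δw²) = √(23.0 + 26.0) = 7.00, so δh/h = 0.0512.
Q is then a monomial in h, u, x:
δQ/Q = √((δh/h)² + (-2·δu/u)² + (1·δx/x)²) = √(0.00262 + 0.0494 + 0.000480) = 0.229
Q = 16.3, so δQ = 0.229 × 16.3 = 3.74.

16.3 ± 3.74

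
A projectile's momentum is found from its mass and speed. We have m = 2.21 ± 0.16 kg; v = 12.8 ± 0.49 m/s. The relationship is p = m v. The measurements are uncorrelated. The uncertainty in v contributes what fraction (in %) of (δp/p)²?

21.8%

(δp/p)² = (1·δm/m)² + (1·δv/v)²
  m term: (1×0.0724)² = 0.00524
  v term: (1×0.0383)² = 0.00147
Total = 0.00671. Share from v = 0.00147/0.00671 = 0.218.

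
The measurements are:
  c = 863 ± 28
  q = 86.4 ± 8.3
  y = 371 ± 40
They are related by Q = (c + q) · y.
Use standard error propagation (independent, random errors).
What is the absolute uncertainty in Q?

Let u = c + q = 949. δu = √(δc² + δq²) = √(784 + 68.9) = 29.2, so δu/u = 0.0308.
Q is then a monomial in u, y:
δQ/Q = √((δu/u)² + (1·δy/y)²) = √(0.000946 + 0.0116) = 0.112
Q = 3.52e+05, so δQ = 0.112 × 3.52e+05 = 39500.

39500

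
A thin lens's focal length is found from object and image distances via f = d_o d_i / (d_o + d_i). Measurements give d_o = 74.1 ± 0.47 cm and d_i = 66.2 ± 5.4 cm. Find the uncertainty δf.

∂f/∂d_o = (d_i/(d_o+d_i))² = 0.223;  ∂f/∂d_i = (d_o/(d_o+d_i))² = 0.279
δf = √((∂f/∂d_o · δd_o)² + (∂f/∂d_i · δd_i)²) = √(0.0109 + 2.27) = 1.51 cm

1.51 cm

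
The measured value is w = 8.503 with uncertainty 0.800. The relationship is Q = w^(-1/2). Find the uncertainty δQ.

0.0161

Q is a product of powers, so relative uncertainties combine in quadrature:
  (−½·δw/w)² = (-0.5×0.0941)² = 0.00221
δQ/Q = √(0.00221) = 0.0470
Q = 0.3429, so δQ = 0.0470 × 0.3429 = 0.0161.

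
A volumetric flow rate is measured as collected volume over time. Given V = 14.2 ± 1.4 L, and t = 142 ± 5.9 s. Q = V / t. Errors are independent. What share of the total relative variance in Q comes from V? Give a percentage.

84.9%

(δQ/Q)² = (1·δV/V)² + (-1·δt/t)²
  V term: (1×0.0986)² = 0.00972
  t term: (-1×0.0415)² = 0.00173
Total = 0.0114. Share from V = 0.00972/0.0114 = 0.849.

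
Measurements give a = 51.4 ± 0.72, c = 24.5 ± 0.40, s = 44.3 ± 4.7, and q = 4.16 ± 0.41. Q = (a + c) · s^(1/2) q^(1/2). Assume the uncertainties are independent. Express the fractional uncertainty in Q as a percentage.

Let u = a + c = 75.9. δu = √(δa² + δc²) = √(0.518 + 0.160) = 0.824, so δu/u = 0.0109.
Q is then a monomial in u, s, q:
δQ/Q = √((δu/u)² + (½·δs/s)² + (½·δq/q)²) = √(0.000118 + 0.00281 + 0.00243) = 0.0732

7.32%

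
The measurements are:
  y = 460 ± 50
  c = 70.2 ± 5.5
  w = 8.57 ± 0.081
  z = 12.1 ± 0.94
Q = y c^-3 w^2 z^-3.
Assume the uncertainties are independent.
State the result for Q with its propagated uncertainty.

(5.51 ± 1.92) × 10^-5

Relative error in a monomial: (δQ/Q)² = Σ (nᵢ · δxᵢ/xᵢ)².
  (1·δy/y)² = (1×0.109)² = 0.0118;  (-3·δc/c)² = (-3×0.0783)² = 0.0552;  (2·δw/w)² = (2×0.00945)² = 0.000357;  (-3·δz/z)² = (-3×0.0777)² = 0.0543
δQ/Q = √(0.122) = 0.349
Q = 5.51e-05, so δQ = 0.349 × 5.51e-05 = 1.92e-05.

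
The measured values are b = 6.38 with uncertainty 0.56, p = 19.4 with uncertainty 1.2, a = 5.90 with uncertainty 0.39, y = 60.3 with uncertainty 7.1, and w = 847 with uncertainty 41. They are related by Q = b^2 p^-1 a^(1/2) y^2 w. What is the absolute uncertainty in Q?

4.8e+06

Each factor contributes (exponent × relative error)² to (δQ/Q)²:
  (2·δb/b)² = (2×0.0878)² = 0.0308;  (-1·δp/p)² = (-1×0.0619)² = 0.00383;  (½·δa/a)² = (0.5×0.0661)² = 0.00109;  (2·δy/y)² = (2×0.118)² = 0.0555;  (1·δw/w)² = (1×0.0484)² = 0.00234
δQ/Q = √(0.0935) = 0.306
Q = 1.57e+07, so δQ = 0.306 × 1.57e+07 = 4.8e+06.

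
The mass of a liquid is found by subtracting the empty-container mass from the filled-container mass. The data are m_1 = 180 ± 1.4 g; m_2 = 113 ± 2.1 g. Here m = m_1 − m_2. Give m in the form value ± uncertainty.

Absolute uncertainties add in quadrature for a linear combination:
  (δm_1)² = 1.96;  (δm_2)² = 4.41
δm = √(6.37) = 2.52 g
m = 67.0 g.

67.0 ± 2.52 g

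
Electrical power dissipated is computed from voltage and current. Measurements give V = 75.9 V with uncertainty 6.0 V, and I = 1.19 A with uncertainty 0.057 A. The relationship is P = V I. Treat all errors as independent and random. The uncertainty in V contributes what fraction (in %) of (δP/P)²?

73.1%

(δP/P)² = (1·δV/V)² + (1·δI/I)²
  V term: (1×0.0791)² = 0.00625
  I term: (1×0.0479)² = 0.00229
Total = 0.00854. Share from V = 0.00625/0.00854 = 0.731.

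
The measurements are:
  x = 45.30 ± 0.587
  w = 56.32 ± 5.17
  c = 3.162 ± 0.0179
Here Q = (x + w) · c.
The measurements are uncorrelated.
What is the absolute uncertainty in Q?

16.6

Let u = x + w = 101.6. δu = √(δx² + δw²) = √(0.345 + 26.7) = 5.20, so δu/u = 0.0512.
Q is then a monomial in u, c:
δQ/Q = √((δu/u)² + (1·δc/c)²) = √(0.00262 + 3.2e-05) = 0.0515
Q = 321.3, so δQ = 0.0515 × 321.3 = 16.6.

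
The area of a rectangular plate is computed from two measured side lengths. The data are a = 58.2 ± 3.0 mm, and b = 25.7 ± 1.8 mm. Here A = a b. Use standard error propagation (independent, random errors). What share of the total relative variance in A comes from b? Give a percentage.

(δA/A)² = (1·δa/a)² + (1·δb/b)²
  a term: (1×0.0515)² = 0.00266
  b term: (1×0.0700)² = 0.00491
Total = 0.00756. Share from b = 0.00491/0.00756 = 0.649.

64.9%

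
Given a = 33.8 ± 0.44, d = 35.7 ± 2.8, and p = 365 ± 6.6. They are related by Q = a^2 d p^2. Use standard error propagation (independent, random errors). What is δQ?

4.9e+08

Since Q is a product/quotient, work with relative uncertainties:
  (2·δa/a)² = (2×0.0130)² = 0.000678;  (1·δd/d)² = (1×0.0784)² = 0.00615;  (2·δp/p)² = (2×0.0181)² = 0.00131
δQ/Q = √(0.00814) = 0.0902
Q = 5.43e+09, so δQ = 0.0902 × 5.43e+09 = 4.9e+08.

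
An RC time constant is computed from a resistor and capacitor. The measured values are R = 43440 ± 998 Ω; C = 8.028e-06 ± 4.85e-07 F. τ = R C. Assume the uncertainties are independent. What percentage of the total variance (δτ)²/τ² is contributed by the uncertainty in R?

(δτ/τ)² = (1·δR/R)² + (1·δC/C)²
  R term: (1×0.0230)² = 0.000528
  C term: (1×0.0604)² = 0.00365
Total = 0.00418. Share from R = 0.000528/0.00418 = 0.126.

12.6%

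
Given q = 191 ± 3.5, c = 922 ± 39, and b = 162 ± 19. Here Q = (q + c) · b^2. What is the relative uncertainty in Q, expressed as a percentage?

Let u = q + c = 1110. δu = √(δq² + δc²) = √(12.2 + 1520) = 39.2, so δu/u = 0.0352.
Q is then a monomial in u, b:
δQ/Q = √((δu/u)² + (2·δb/b)²) = √(0.00124 + 0.0550) = 0.237

23.7%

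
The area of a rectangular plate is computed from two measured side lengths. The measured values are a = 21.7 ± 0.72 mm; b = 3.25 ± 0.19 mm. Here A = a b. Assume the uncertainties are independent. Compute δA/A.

Products/powers → add relative errors in quadrature, weighted by exponent:
  (1·δa/a)² = (1×0.0332)² = 0.00110;  (1·δb/b)² = (1×0.0585)² = 0.00342
δA/A = √(0.00452) = 0.0672

0.0672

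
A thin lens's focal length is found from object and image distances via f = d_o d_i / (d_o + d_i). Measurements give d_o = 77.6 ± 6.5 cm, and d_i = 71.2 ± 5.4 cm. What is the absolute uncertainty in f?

∂f/∂d_o = (d_i/(d_o+d_i))² = 0.229;  ∂f/∂d_i = (d_o/(d_o+d_i))² = 0.272
δf = √((∂f/∂d_o · δd_o)² + (∂f/∂d_i · δd_i)²) = √(2.21 + 2.16) = 2.09 cm

2.09 cm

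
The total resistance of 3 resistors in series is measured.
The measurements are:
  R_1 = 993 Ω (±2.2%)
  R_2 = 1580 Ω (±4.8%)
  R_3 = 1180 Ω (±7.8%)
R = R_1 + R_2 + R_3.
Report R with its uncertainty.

3750 ± 121 Ω

Each term contributes (cᵢ δxᵢ)² to (δR)²:
  (δR_1)² = 477;  (δR_2)² = 5750;  (δR_3)² = 8470
δR = √(14700) = 121 Ω
R = 3750 Ω.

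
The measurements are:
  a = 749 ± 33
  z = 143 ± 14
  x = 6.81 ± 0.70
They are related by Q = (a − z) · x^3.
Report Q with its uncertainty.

Let u = a − z = 606. δu = √(δa² + δz²) = √(1090 + 196) = 35.8, so δu/u = 0.0592.
Q is then a monomial in u, x:
δQ/Q = √((δu/u)² + (3·δx/x)²) = √(0.00350 + 0.0951) = 0.314
Q = 1.91e+05, so δQ = 0.314 × 1.91e+05 = 60100.

(1.91 ± 0.601) × 10^5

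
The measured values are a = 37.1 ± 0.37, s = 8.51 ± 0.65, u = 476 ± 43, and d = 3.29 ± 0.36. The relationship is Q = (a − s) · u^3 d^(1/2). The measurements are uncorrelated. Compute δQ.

Let w = a − s = 28.6. δw = √(δa² + δs²) = √(0.137 + 0.423) = 0.748, so δw/w = 0.0262.
Q is then a monomial in w, u, d:
δQ/Q = √((δw/w)² + (3·δu/u)² + (½·δd/d)²) = √(0.000684 + 0.0734 + 0.00299) = 0.278
Q = 5.59e+09, so δQ = 0.278 × 5.59e+09 = 1.55e+09.

1.55e+09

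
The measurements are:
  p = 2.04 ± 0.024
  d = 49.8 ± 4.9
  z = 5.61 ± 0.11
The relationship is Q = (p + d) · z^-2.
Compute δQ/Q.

Let u = p + d = 51.8. δu = √(δp² + δd²) = √(0.000576 + 24.0) = 4.90, so δu/u = 0.0945.
Q is then a monomial in u, z:
δQ/Q = √((δu/u)² + (-2·δz/z)²) = √(0.00893 + 0.00154) = 0.102

0.102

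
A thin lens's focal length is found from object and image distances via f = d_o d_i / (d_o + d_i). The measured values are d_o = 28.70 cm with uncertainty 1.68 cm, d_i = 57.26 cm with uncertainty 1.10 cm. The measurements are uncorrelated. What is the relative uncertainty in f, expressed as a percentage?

3.95%

∂f/∂d_o = (d_i/(d_o+d_i))² = 0.444;  ∂f/∂d_i = (d_o/(d_o+d_i))² = 0.111
δf = √((∂f/∂d_o · δd_o)² + (∂f/∂d_i · δd_i)²) = √(0.556 + 0.0150) = 0.755 cm
f = 19.12 cm, so δf/f = 0.755/19.12 = 0.0395.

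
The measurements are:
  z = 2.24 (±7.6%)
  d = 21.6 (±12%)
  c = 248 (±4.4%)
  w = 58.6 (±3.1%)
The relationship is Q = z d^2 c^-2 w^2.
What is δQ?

Products/powers → add relative errors in quadrature, weighted by exponent:
  (1·δz/z)² = (1×0.0760)² = 0.00578;  (2·δd/d)² = (2×0.120)² = 0.0576;  (-2·δc/c)² = (-2×0.0440)² = 0.00774;  (2·δw/w)² = (2×0.0310)² = 0.00384
δQ/Q = √(0.0750) = 0.274
Q = 58.4, so δQ = 0.274 × 58.4 = 16.0.

16.0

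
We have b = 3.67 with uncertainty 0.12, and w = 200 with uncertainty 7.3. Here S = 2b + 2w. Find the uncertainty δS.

14.6

Sums and differences: (δS)² = Σ (cᵢ δxᵢ)².
  (2·δb)² = 0.0576;  (2·δw)² = 213
δS = √(213) = 14.6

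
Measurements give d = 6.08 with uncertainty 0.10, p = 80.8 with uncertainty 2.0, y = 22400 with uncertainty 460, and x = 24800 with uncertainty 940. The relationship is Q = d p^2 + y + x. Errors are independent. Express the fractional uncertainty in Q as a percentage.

Let w = d·p^2 = 39700. δw/w = √((1·δd/d)² + (2·δp/p)²) = √(0.000271 + 0.00245) = 0.0522, so δw = 2070.
Q = w + y + x: δQ = √(δw² + δy² + δx²) = √(4.29e+06 + 2.12e+05 + 8.84e+05) = 2320
Q = 86900, so δQ/Q = 2320/86900 = 0.0267.

2.67%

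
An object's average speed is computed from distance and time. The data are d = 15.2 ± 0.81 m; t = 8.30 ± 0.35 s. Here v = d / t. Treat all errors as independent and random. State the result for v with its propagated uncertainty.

1.83 ± 0.124 m/s

v is a product of powers, so relative uncertainties combine in quadrature:
  (1·δd/d)² = (1×0.0533)² = 0.00284;  (-1·δt/t)² = (-1×0.0422)² = 0.00178
δv/v = √(0.00462) = 0.0680
v = 1.83 m/s, so δv = 0.0680 × 1.83 = 0.124 m/s.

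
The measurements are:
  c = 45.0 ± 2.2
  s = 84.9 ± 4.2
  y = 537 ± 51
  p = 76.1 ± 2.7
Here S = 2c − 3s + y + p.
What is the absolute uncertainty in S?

52.8

Each term contributes (cᵢ δxᵢ)² to (δS)²:
  (2·δc)² = 19.4;  (3·δs)² = 159;  (δy)² = 2600;  (δp)² = 7.29
δS = √(2790) = 52.8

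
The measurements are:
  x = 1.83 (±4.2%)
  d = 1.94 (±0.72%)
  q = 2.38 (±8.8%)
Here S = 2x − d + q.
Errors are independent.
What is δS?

0.260

Sums and differences: (δS)² = Σ (cᵢ δxᵢ)².
  (2·δx)² = 0.0236;  (δd)² = 0.000195;  (δq)² = 0.0439
δS = √(0.0677) = 0.260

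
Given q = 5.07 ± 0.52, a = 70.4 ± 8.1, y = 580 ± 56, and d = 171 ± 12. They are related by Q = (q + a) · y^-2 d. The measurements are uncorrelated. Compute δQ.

Let u = q + a = 75.5. δu = √(δq² + δa²) = √(0.270 + 65.6) = 8.12, so δu/u = 0.108.
Q is then a monomial in u, y, d:
δQ/Q = √((δu/u)² + (-2·δy/y)² + (1·δd/d)²) = √(0.0116 + 0.0373 + 0.00492) = 0.232
Q = 0.0384, so δQ = 0.232 × 0.0384 = 0.00890.

0.00890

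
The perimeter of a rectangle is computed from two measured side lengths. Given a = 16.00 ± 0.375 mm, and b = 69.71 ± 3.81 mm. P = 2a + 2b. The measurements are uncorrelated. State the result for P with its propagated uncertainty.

For a sum/difference, combine absolute errors in quadrature:
  (2·δa)² = 0.562;  (2·δb)² = 58.1
δP = √(58.6) = 7.66 mm
P = 171.4 mm.

171.4 ± 7.66 mm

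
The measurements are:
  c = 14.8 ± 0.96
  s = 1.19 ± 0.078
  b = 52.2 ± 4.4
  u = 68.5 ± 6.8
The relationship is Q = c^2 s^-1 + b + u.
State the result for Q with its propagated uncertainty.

Let p = c^2·s^-1 = 184. δp/p = √((2·δc/c)² + (-1·δs/s)²) = √(0.0168 + 0.00430) = 0.145, so δp = 26.8.
Q = p + b + u: δQ = √(δp² + δb² + δu²) = √(716 + 19.4 + 46.2) = 28.0
Q = 305.

305 ± 28.0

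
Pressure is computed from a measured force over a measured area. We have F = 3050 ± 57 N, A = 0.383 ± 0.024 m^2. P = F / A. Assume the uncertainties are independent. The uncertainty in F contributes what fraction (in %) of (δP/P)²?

(δP/P)² = (1·δF/F)² + (-1·δA/A)²
  F term: (1×0.0187)² = 0.000349
  A term: (-1×0.0627)² = 0.00393
Total = 0.00428. Share from F = 0.000349/0.00428 = 0.0817.

8.17%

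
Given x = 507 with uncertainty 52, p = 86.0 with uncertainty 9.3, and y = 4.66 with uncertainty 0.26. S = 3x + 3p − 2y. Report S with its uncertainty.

1770 ± 158

S is a linear combination, so absolute uncertainties add in quadrature:
  (3·δx)² = 24300;  (3·δp)² = 778;  (2·δy)² = 0.270
δS = √(25100) = 158
S = 1770.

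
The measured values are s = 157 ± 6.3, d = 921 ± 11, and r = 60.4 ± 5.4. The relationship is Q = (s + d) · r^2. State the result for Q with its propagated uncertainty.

Let u = s + d = 1080. δu = √(δs² + δd²) = √(39.7 + 121) = 12.7, so δu/u = 0.0118.
Q is then a monomial in u, r:
δQ/Q = √((δu/u)² + (2·δr/r)²) = √(0.000138 + 0.0320) = 0.179
Q = 3.93e+06, so δQ = 0.179 × 3.93e+06 = 7.05e+05.

(3.93 ± 0.705) × 10^6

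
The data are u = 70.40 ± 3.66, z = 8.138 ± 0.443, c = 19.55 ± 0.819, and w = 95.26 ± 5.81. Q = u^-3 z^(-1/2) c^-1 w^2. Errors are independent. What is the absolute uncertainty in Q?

Q is a product of powers, so relative uncertainties combine in quadrature:
  (-3·δu/u)² = (-3×0.0520)² = 0.0243;  (−½·δz/z)² = (-0.5×0.0544)² = 0.000741;  (-1·δc/c)² = (-1×0.0419)² = 0.00175;  (2·δw/w)² = (2×0.0610)² = 0.0149
δQ/Q = √(0.0417) = 0.204
Q = 0.0004663, so δQ = 0.204 × 0.0004663 = 9.52e-05.

9.52e-05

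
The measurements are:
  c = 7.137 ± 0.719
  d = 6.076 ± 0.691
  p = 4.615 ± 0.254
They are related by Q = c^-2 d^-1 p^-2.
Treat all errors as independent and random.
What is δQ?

3.89e-05

Each factor contributes (exponent × relative error)² to (δQ/Q)²:
  (-2·δc/c)² = (-2×0.101)² = 0.0406;  (-1·δd/d)² = (-1×0.114)² = 0.0129;  (-2·δp/p)² = (-2×0.0550)² = 0.0121
δQ/Q = √(0.0656) = 0.256
Q = 0.0001517, so δQ = 0.256 × 0.0001517 = 3.89e-05.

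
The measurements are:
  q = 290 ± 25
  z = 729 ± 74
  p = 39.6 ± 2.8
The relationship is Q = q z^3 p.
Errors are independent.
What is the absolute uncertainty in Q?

1.44e+12

Q is a product of powers, so relative uncertainties combine in quadrature:
  (1·δq/q)² = (1×0.0862)² = 0.00743;  (3·δz/z)² = (3×0.102)² = 0.0927;  (1·δp/p)² = (1×0.0707)² = 0.00500
δQ/Q = √(0.105) = 0.324
Q = 4.45e+12, so δQ = 0.324 × 4.45e+12 = 1.44e+12.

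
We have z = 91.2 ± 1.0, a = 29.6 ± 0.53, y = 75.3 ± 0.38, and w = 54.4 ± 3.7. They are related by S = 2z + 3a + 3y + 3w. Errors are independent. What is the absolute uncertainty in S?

Each term contributes (cᵢ δxᵢ)² to (δS)²:
  (2·δz)² = 4.00;  (3·δa)² = 2.53;  (3·δy)² = 1.30;  (3·δw)² = 123
δS = √(131) = 11.4

11.4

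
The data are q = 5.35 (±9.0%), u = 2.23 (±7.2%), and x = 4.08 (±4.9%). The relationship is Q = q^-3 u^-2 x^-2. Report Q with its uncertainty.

(7.89 ± 2.53) × 10^-5

For a monomial Q ∝ q^-3, u^-2, x^-2, fractional errors add in quadrature:
  (-3·δq/q)² = (-3×0.0900)² = 0.0729;  (-2·δu/u)² = (-2×0.0720)² = 0.0207;  (-2·δx/x)² = (-2×0.0490)² = 0.00960
δQ/Q = √(0.103) = 0.321
Q = 7.89e-05, so δQ = 0.321 × 7.89e-05 = 2.53e-05.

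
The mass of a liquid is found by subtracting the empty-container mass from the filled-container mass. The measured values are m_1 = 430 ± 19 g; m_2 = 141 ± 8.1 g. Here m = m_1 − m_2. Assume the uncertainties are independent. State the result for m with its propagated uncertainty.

289 ± 20.7 g

Absolute uncertainties add in quadrature for a linear combination:
  (δm_1)² = 361;  (δm_2)² = 65.6
δm = √(427) = 20.7 g
m = 289 g.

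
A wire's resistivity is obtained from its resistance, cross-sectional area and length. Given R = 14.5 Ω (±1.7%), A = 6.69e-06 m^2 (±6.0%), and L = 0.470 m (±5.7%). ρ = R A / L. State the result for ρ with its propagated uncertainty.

(2.06 ± 0.174) × 10^-4 Ω·m

ρ is a product of powers, so relative uncertainties combine in quadrature:
  (1·δR/R)² = (1×0.0170)² = 0.000289;  (1·δA/A)² = (1×0.0600)² = 0.00360;  (-1·δL/L)² = (-1×0.0570)² = 0.00325
δρ/ρ = √(0.00714) = 0.0845
ρ = 0.000206 Ω·m, so δρ = 0.0845 × 0.000206 = 1.74e-05 Ω·m.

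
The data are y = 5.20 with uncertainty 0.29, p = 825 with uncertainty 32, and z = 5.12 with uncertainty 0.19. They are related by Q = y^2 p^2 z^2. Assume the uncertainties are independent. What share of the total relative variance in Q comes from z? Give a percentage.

23.0%

(δQ/Q)² = (2·δy/y)² + (2·δp/p)² + (2·δz/z)²
  y term: (2×0.0558)² = 0.0124
  p term: (2×0.0388)² = 0.00602
  z term: (2×0.0371)² = 0.00551
Total = 0.0240. Share from z = 0.00551/0.0240 = 0.230.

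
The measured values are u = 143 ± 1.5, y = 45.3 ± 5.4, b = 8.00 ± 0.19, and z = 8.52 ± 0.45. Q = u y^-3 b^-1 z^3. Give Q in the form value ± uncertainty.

0.119 ± 0.0466

Each factor contributes (exponent × relative error)² to (δQ/Q)²:
  (1·δu/u)² = (1×0.0105)² = 0.000110;  (-3·δy/y)² = (-3×0.119)² = 0.128;  (-1·δb/b)² = (-1×0.0238)² = 0.000564;  (3·δz/z)² = (3×0.0528)² = 0.0251
δQ/Q = √(0.154) = 0.392
Q = 0.119, so δQ = 0.392 × 0.119 = 0.0466.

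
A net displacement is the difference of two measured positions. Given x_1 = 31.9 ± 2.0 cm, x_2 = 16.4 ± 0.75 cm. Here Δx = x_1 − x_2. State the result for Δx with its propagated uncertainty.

Δx is a linear combination, so absolute uncertainties add in quadrature:
  (δx_1)² = 4.00;  (δx_2)² = 0.562
δΔx = √(4.56) = 2.14 cm
Δx = 15.5 cm.

15.5 ± 2.14 cm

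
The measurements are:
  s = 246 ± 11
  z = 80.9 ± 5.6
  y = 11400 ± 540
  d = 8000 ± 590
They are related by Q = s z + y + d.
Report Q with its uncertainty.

Let p = s·z = 19900. δp/p = √((1·δs/s)² + (1·δz/z)²) = √(0.00200 + 0.00479) = 0.0824, so δp = 1640.
Q = p + y + d: δQ = √(δp² + δy² + δd²) = √(2.69e+06 + 2.92e+05 + 3.48e+05) = 1820
Q = 39300.

39300 ± 1820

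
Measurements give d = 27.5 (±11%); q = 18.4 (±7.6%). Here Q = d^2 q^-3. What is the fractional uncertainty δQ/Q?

Each factor contributes (exponent × relative error)² to (δQ/Q)²:
  (2·δd/d)² = (2×0.110)² = 0.0484;  (-3·δq/q)² = (-3×0.0760)² = 0.0520
δQ/Q = √(0.100) = 0.317

0.317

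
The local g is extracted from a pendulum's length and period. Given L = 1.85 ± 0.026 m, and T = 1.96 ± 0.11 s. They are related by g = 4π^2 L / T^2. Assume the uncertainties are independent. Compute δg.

Since g is a product/quotient, work with relative uncertainties:
  (1·δL/L)² = (1×0.0141)² = 0.000198;  (-2·δT/T)² = (-2×0.0561)² = 0.0126
δg/g = √(0.0128) = 0.113
g = 19.0 m/s^2, so δg = 0.113 × 19.0 = 2.15 m/s^2.

2.15 m/s^2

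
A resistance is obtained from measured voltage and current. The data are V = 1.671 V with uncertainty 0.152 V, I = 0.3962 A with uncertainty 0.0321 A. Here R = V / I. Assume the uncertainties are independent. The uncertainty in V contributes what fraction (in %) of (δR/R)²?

55.8%

(δR/R)² = (1·δV/V)² + (-1·δI/I)²
  V term: (1×0.0910)² = 0.00827
  I term: (-1×0.0810)² = 0.00656
Total = 0.0148. Share from V = 0.00827/0.0148 = 0.558.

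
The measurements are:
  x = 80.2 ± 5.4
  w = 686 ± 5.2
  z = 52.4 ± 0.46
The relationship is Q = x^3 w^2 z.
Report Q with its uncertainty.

(1.27 ± 0.258) × 10^13

Each factor contributes (exponent × relative error)² to (δQ/Q)²:
  (3·δx/x)² = (3×0.0673)² = 0.0408;  (2·δw/w)² = (2×0.00758)² = 0.000230;  (1·δz/z)² = (1×0.00878)² = 7.71e-05
δQ/Q = √(0.0411) = 0.203
Q = 1.27e+13, so δQ = 0.203 × 1.27e+13 = 2.58e+12.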